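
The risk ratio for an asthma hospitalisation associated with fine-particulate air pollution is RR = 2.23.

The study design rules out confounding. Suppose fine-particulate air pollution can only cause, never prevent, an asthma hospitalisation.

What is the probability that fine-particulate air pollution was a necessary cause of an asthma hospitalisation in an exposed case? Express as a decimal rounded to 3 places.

PN ≈ 0.552

Under exogeneity and monotonicity, PN = (RR − 1) / RR = 1 − 1/RR.
PN = (2.23 − 1) / 2.23 = 1.23 / 2.23 ≈ 0.5516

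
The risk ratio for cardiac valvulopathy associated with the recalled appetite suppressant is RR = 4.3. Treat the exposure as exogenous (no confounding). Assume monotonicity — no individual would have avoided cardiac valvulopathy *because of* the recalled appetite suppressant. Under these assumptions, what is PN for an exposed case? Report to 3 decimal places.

PN ≈ 0.767

Under exogeneity and monotonicity, PN = (RR − 1) / RR = 1 − 1/RR.
PN = (4.3 − 1) / 4.3 = 3.3 / 4.3 ≈ 0.7674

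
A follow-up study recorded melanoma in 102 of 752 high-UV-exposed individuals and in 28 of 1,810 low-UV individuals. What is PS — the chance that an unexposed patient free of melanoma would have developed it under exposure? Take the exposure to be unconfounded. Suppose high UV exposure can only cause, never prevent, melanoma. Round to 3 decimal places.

PS ≈ 0.122

p₁ = P(outcome | exposed) = 102/752 = 0.13564
p₀ = P(outcome | unexposed) = 28/1810 = 0.01547
Under exogeneity and monotonicity, PS = (p₁ − p₀) / (1 − p₀).
PS = (0.13564 − 0.01547) / (1 − 0.01547) = 0.12017 / 0.98453 ≈ 0.1221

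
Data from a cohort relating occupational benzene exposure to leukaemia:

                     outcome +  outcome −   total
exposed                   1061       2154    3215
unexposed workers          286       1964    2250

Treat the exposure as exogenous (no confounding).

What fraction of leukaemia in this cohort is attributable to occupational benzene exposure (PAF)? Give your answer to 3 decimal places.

PAF ≈ 0.484

p₁ = P(outcome | exposed) = 1061/3215 = 0.33002
p₀ = P(outcome | unexposed) = 286/2250 = 0.12711
Exposure prevalence π = 3215/5465 = 0.58829; overall risk P(Y=1) = 0.24648.
Under exogeneity, PAF = [P(Y=1) − p₀]/P(Y=1).
PAF = (0.24648 − 0.12711) / 0.24648 ≈ 0.4843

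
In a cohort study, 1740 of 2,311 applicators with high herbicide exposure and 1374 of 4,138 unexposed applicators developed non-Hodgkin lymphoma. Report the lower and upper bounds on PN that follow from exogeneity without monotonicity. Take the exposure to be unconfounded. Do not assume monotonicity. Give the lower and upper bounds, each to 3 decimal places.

p₁ = P(outcome | exposed) = 1740/2311 = 0.75292
p₀ = P(outcome | unexposed) = 1374/4138 = 0.33204
Under exogeneity alone the bounds on PN are max{0,(p₁−p₀)/p₁} ≤ PN ≤ min{1,(1−p₀)/p₁}.
  lower = (p₁ − p₀)/p₁ = 0.42088 / 0.75292 ≈ 0.5590
  upper = min{1, (1 − p₀)/p₁} = 0.66796 / 0.75292 ≈ 0.8872

0.559 ≤ PN ≤ 0.887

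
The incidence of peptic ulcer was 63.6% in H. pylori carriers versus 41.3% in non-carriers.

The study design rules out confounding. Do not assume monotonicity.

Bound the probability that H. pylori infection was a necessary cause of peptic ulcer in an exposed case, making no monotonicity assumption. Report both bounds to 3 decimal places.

p₁ = 0.636, p₀ = 0.413.
Under exogeneity alone the bounds on PN are max{0,(p₁−p₀)/p₁} ≤ PN ≤ min{1,(1−p₀)/p₁}.
  lower = (p₁ − p₀)/p₁ = 0.223 / 0.636 ≈ 0.3506
  upper = min{1, (1 − p₀)/p₁} = 0.587 / 0.636 ≈ 0.9230

0.351 ≤ PN ≤ 0.923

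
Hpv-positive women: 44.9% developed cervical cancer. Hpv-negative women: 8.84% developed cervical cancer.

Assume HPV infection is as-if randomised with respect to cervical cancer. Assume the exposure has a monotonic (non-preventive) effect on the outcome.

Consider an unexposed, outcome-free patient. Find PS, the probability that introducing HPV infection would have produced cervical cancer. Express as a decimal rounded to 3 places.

PS ≈ 0.396

p₁ = 0.449, p₀ = 0.0884.
Under exogeneity and monotonicity, PS = (p₁ − p₀) / (1 − p₀).
PS = (0.449 − 0.0884) / (1 − 0.0884) = 0.3606 / 0.9116 ≈ 0.3956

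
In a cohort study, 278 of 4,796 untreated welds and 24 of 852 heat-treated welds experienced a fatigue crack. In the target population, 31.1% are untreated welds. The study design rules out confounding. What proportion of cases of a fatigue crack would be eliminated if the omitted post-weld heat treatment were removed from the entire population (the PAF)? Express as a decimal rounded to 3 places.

p₁ = P(outcome | exposed) = 278/4796 = 0.057965
p₀ = P(outcome | unexposed) = 24/852 = 0.028169
Overall risk P(Y=1) = π·p₁ + (1−π)·p₀ = 0.311×0.057965 + 0.689×0.028169 = 0.037436.
Under exogeneity, PAF = [P(Y=1) − p₀] / P(Y=1).
PAF = (0.037436 − 0.028169) / 0.037436 ≈ 0.2475

PAF ≈ 0.248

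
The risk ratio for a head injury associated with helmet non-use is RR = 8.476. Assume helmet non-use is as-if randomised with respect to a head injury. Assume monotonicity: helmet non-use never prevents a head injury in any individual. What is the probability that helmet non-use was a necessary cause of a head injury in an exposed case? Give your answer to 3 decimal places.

Under exogeneity and monotonicity, PN = (RR − 1) / RR = 1 − 1/RR.
PN = (8.476 − 1) / 8.476 = 7.476 / 8.476 ≈ 0.8820

PN ≈ 0.882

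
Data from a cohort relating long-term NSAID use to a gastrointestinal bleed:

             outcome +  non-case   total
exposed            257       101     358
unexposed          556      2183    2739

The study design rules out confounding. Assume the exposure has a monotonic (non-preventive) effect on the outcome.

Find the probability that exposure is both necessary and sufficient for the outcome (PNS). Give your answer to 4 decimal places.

PNS ≈ 0.5149

p₁ = P(outcome | exposed) = 257/358 = 0.71788
p₀ = P(outcome | unexposed) = 556/2739 = 0.20299
Under exogeneity and monotonicity, PNS = p₁ − p₀.
PNS = 0.71788 − 0.20299 = 0.51488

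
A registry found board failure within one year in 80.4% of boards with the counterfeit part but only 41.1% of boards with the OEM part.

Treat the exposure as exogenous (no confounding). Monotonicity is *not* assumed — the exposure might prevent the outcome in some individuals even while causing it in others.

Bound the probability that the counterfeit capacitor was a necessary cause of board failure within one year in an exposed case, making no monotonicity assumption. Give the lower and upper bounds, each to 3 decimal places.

0.489 ≤ PN ≤ 0.733

p₁ = 0.804, p₀ = 0.411.
Under exogeneity alone the bounds on PN are max{0,(p₁−p₀)/p₁} ≤ PN ≤ min{1,(1−p₀)/p₁}.
  lower = (p₁ − p₀)/p₁ = 0.393 / 0.804 ≈ 0.4888
  upper = min{1, (1 − p₀)/p₁} = 0.589 / 0.804 ≈ 0.7326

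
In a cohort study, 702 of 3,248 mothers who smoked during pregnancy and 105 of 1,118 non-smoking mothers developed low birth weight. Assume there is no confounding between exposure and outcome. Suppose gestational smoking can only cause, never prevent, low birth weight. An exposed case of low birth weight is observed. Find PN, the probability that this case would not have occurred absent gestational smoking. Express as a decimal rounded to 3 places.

PN ≈ 0.565

p₁ = P(outcome | exposed) = 702/3248 = 0.21613
p₀ = P(outcome | unexposed) = 105/1118 = 0.093918
Under exogeneity and monotonicity, PN = (p₁ − p₀) / p₁.
PN = (0.21613 − 0.093918) / 0.21613 = 0.12222 / 0.21613 ≈ 0.5655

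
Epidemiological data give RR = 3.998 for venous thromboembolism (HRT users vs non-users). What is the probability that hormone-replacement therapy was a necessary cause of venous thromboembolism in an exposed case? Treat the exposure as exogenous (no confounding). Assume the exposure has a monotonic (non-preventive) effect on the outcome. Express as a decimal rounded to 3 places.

Under exogeneity and monotonicity, PN = (RR − 1) / RR = 1 − 1/RR.
PN = (3.998 − 1) / 3.998 = 2.998 / 3.998 ≈ 0.7499

PN ≈ 0.750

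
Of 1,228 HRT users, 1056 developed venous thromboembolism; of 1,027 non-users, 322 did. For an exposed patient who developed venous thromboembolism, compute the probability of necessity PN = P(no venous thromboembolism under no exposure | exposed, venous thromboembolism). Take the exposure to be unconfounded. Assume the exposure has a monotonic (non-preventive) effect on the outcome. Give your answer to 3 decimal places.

PN ≈ 0.635

p₁ = P(outcome | exposed) = 1056/1228 = 0.85993
p₀ = P(outcome | unexposed) = 322/1027 = 0.31353
Under exogeneity and monotonicity, PN = (p₁ − p₀) / p₁.
PN = (0.85993 − 0.31353) / 0.85993 = 0.5464 / 0.85993 ≈ 0.6354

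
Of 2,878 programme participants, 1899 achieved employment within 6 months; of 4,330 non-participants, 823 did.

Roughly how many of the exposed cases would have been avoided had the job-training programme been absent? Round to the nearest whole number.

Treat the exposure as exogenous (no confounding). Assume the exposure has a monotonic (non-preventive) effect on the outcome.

p₁ = P(outcome | exposed) = 1899/2878 = 0.65983
p₀ = P(outcome | unexposed) = 823/4330 = 0.19007
PN = (p₁ − p₀)/p₁ = (0.65983 − 0.19007) / 0.65983 ≈ 0.71194.
Attributable cases ≈ PN × (exposed cases) = 0.71194 × 1899 ≈ 1351.98.

about 1352 cases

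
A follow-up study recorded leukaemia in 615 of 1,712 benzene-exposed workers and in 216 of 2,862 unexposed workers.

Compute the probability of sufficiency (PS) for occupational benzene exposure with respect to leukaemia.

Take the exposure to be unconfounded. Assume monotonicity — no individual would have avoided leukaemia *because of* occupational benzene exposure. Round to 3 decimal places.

p₁ = P(outcome | exposed) = 615/1712 = 0.35923
p₀ = P(outcome | unexposed) = 216/2862 = 0.075472
Under exogeneity and monotonicity, PS = (p₁ − p₀) / (1 − p₀).
PS = (0.35923 − 0.075472) / (1 − 0.075472) = 0.28376 / 0.92453 ≈ 0.3069

PS ≈ 0.307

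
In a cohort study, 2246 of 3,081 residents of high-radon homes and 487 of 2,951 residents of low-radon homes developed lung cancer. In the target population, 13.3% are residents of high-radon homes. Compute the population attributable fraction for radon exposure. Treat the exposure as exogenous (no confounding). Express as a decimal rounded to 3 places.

PAF ≈ 0.312

p₁ = P(outcome | exposed) = 2246/3081 = 0.72898
p₀ = P(outcome | unexposed) = 487/2951 = 0.16503
Overall risk P(Y=1) = π·p₁ + (1−π)·p₀ = 0.133×0.72898 + 0.867×0.16503 = 0.24003.
Under exogeneity, PAF = [P(Y=1) − p₀] / P(Y=1).
PAF = (0.24003 − 0.16503) / 0.24003 ≈ 0.3125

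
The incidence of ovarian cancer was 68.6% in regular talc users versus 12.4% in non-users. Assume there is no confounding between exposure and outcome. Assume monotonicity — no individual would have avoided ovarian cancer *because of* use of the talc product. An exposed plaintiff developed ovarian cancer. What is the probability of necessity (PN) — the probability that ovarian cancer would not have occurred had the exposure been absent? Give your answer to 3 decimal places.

PN ≈ 0.819

p₁ = 0.686, p₀ = 0.124.
Under exogeneity and monotonicity, PN = (p₁ − p₀) / p₁.
PN = (0.686 − 0.124) / 0.686 = 0.562 / 0.686 ≈ 0.8192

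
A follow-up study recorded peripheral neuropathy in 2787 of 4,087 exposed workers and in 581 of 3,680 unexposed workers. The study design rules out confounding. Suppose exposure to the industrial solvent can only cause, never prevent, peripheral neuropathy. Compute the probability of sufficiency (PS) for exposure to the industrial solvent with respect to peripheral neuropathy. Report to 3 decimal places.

PS ≈ 0.622

p₁ = P(outcome | exposed) = 2787/4087 = 0.68192
p₀ = P(outcome | unexposed) = 581/3680 = 0.15788
Under exogeneity and monotonicity, PS = (p₁ − p₀) / (1 − p₀).
PS = (0.68192 − 0.15788) / (1 − 0.15788) = 0.52404 / 0.84212 ≈ 0.6223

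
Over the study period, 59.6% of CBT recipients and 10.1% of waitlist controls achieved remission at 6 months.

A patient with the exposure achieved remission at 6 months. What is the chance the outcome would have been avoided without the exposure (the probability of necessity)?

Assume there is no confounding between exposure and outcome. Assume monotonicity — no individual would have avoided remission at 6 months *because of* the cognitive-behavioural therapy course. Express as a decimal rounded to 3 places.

p₁ = 0.596, p₀ = 0.101.
Under exogeneity and monotonicity, PN = (p₁ − p₀) / p₁.
PN = (0.596 − 0.101) / 0.596 = 0.495 / 0.596 ≈ 0.8305

PN ≈ 0.831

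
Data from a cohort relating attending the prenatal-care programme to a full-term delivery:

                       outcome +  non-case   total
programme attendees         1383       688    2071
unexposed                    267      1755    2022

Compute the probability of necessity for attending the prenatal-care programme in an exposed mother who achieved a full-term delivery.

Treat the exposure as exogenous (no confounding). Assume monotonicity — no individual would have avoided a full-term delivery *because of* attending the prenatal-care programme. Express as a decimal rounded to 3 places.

p₁ = P(outcome | exposed) = 1383/2071 = 0.66779
p₀ = P(outcome | unexposed) = 267/2022 = 0.13205
Under exogeneity and monotonicity, PN = (p₁ − p₀) / p₁.
PN = (0.66779 − 0.13205) / 0.66779 = 0.53575 / 0.66779 ≈ 0.8023

PN ≈ 0.802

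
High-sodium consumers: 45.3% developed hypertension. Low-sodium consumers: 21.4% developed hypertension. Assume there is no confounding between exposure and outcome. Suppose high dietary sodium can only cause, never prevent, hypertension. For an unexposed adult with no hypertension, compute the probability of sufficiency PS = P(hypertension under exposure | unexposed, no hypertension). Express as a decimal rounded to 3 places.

p₁ = 0.453, p₀ = 0.214.
Under exogeneity and monotonicity, PS = (p₁ − p₀) / (1 − p₀).
PS = (0.453 − 0.214) / (1 − 0.214) = 0.239 / 0.786 ≈ 0.3041

PS ≈ 0.304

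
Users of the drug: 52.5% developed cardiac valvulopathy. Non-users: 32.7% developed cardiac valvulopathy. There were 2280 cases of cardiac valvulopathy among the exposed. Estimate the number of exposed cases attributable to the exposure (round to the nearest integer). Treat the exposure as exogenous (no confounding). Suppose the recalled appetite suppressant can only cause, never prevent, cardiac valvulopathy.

p₁ = 0.525, p₀ = 0.327.
PN = (p₁ − p₀)/p₁ = (0.525 − 0.327) / 0.525 ≈ 0.37714.
Attributable cases ≈ PN × (exposed cases) = 0.37714 × 2280 ≈ 859.89.

about 860 cases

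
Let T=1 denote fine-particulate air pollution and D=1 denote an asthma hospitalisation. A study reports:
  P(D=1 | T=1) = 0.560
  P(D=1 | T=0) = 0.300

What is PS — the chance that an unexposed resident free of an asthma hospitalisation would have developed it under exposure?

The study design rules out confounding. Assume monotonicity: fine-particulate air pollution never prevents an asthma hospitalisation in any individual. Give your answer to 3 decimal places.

PS ≈ 0.371

Let p₁ = 0.56, p₀ = 0.3.
Under exogeneity and monotonicity, PS = (p₁ − p₀) / (1 − p₀).
PS = (0.56 − 0.3) / (1 − 0.3) = 0.26 / 0.7 ≈ 0.3714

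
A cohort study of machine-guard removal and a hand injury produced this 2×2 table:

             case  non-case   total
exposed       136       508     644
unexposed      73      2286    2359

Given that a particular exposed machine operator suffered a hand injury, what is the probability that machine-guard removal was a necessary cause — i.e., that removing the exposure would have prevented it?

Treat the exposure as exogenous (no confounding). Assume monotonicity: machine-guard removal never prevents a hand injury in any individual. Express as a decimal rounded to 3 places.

PN ≈ 0.853

p₁ = P(outcome | exposed) = 136/644 = 0.21118
p₀ = P(outcome | unexposed) = 73/2359 = 0.030945
Under exogeneity and monotonicity, PN = (p₁ − p₀)/p₁.
PN = (0.21118 − 0.030945) / 0.21118 ≈ 0.8535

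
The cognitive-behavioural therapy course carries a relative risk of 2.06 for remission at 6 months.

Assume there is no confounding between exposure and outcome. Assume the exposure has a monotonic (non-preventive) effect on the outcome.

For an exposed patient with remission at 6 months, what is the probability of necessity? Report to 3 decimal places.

Under exogeneity and monotonicity, PN = (RR − 1) / RR = 1 − 1/RR.
PN = (2.06 − 1) / 2.06 = 1.06 / 2.06 ≈ 0.5146

PN ≈ 0.515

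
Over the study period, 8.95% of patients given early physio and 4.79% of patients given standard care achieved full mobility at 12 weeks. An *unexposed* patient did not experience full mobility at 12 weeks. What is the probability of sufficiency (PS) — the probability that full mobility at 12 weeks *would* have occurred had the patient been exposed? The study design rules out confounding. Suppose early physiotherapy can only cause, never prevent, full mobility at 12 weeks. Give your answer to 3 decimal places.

p₁ = 0.0895, p₀ = 0.0479.
Under exogeneity and monotonicity, PS = (p₁ − p₀) / (1 − p₀).
PS = (0.0895 − 0.0479) / (1 − 0.0479) = 0.0416 / 0.9521 ≈ 0.0437

PS ≈ 0.044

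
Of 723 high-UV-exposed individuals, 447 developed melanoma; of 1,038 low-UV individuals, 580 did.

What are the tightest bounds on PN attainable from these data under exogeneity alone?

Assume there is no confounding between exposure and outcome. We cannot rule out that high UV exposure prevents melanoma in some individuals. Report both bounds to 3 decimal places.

p₁ = P(outcome | exposed) = 447/723 = 0.61826
p₀ = P(outcome | unexposed) = 580/1038 = 0.55877
Under exogeneity alone the bounds on PN are max{0,(p₁−p₀)/p₁} ≤ PN ≤ min{1,(1−p₀)/p₁}.
  lower = (p₁ − p₀)/p₁ = 0.05949 / 0.61826 ≈ 0.0962
  upper = min{1, (1 − p₀)/p₁} = 0.44123 / 0.61826 ≈ 0.7137

0.096 ≤ PN ≤ 0.714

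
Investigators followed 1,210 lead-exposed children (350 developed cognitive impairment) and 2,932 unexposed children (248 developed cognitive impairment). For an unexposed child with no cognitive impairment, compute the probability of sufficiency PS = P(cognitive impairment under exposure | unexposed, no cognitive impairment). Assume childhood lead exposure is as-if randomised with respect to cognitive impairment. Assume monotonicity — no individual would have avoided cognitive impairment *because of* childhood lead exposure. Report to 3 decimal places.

p₁ = P(outcome | exposed) = 350/1210 = 0.28926
p₀ = P(outcome | unexposed) = 248/2932 = 0.084584
Under exogeneity and monotonicity, PS = (p₁ − p₀) / (1 − p₀).
PS = (0.28926 − 0.084584) / (1 − 0.084584) = 0.20467 / 0.91542 ≈ 0.2236

PS ≈ 0.224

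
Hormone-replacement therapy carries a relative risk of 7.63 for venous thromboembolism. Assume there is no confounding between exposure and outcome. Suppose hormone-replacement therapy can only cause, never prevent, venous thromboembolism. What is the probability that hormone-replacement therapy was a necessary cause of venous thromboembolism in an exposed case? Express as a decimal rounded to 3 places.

PN ≈ 0.869

Under exogeneity and monotonicity, PN = (RR − 1) / RR = 1 − 1/RR.
PN = (7.63 − 1) / 7.63 = 6.63 / 7.63 ≈ 0.8689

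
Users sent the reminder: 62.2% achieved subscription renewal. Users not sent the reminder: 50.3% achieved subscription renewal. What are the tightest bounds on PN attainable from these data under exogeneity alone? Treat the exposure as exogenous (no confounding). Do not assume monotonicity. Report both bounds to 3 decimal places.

0.191 ≤ PN ≤ 0.799

p₁ = 0.622, p₀ = 0.503.
Under exogeneity alone the bounds on PN are max{0,(p₁−p₀)/p₁} ≤ PN ≤ min{1,(1−p₀)/p₁}.
  lower = (p₁ − p₀)/p₁ = 0.119 / 0.622 ≈ 0.1913
  upper = min{1, (1 − p₀)/p₁} = 0.497 / 0.622 ≈ 0.7990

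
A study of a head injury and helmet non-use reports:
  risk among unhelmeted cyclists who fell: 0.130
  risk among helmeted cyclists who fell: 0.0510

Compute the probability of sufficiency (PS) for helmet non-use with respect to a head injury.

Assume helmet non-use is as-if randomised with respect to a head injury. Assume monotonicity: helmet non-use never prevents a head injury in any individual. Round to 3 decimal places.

PS ≈ 0.083

Let p₁ = 0.13, p₀ = 0.051.
Under exogeneity and monotonicity, PS = (p₁ − p₀) / (1 − p₀).
PS = (0.13 − 0.051) / (1 − 0.051) = 0.079 / 0.949 ≈ 0.0832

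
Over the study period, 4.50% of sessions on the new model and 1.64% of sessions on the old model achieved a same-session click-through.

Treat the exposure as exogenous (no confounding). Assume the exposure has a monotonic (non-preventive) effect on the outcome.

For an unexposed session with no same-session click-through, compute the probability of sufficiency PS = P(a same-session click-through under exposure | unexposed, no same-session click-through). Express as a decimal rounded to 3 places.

p₁ = 0.045, p₀ = 0.0164.
Under exogeneity and monotonicity, PS = (p₁ − p₀) / (1 − p₀).
PS = (0.045 − 0.0164) / (1 − 0.0164) = 0.0286 / 0.9836 ≈ 0.0291

PS ≈ 0.029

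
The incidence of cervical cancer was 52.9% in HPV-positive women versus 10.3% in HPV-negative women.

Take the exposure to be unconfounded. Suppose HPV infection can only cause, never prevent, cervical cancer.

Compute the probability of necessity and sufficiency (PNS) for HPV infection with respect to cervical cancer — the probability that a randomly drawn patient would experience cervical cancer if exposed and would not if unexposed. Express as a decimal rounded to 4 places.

p₁ = 0.529, p₀ = 0.103.
Under exogeneity and monotonicity, PNS = p₁ − p₀.
PNS = 0.529 − 0.103 = 0.426

PNS ≈ 0.4260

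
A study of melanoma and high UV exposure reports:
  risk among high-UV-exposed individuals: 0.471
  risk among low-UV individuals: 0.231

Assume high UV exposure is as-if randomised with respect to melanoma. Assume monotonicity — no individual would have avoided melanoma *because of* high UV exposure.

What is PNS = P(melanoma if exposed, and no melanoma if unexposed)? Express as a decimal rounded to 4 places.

PNS ≈ 0.2400

Let p₁ = 0.471, p₀ = 0.231.
Under exogeneity and monotonicity, PNS = p₁ − p₀.
PNS = 0.471 − 0.231 = 0.24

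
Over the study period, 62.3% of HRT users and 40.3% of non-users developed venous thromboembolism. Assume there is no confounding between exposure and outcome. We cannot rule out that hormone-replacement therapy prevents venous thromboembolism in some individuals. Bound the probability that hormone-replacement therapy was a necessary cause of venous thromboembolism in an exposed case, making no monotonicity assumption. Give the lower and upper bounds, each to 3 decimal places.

p₁ = 0.623, p₀ = 0.403.
Under exogeneity alone the bounds on PN are max{0,(p₁−p₀)/p₁} ≤ PN ≤ min{1,(1−p₀)/p₁}.
  lower = (p₁ − p₀)/p₁ = 0.22 / 0.623 ≈ 0.3531
  upper = min{1, (1 − p₀)/p₁} = 0.597 / 0.623 ≈ 0.9583

0.353 ≤ PN ≤ 0.958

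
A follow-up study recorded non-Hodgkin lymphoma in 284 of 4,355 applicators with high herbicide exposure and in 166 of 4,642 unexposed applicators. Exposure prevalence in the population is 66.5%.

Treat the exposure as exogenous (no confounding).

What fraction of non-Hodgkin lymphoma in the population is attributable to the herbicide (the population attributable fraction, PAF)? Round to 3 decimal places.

p₁ = P(outcome | exposed) = 284/4355 = 0.065212
p₀ = P(outcome | unexposed) = 166/4642 = 0.03576
Overall risk P(Y=1) = π·p₁ + (1−π)·p₀ = 0.665×0.065212 + 0.335×0.03576 = 0.055346.
Under exogeneity, PAF = [P(Y=1) − p₀] / P(Y=1).
PAF = (0.055346 − 0.03576) / 0.055346 ≈ 0.3539

PAF ≈ 0.354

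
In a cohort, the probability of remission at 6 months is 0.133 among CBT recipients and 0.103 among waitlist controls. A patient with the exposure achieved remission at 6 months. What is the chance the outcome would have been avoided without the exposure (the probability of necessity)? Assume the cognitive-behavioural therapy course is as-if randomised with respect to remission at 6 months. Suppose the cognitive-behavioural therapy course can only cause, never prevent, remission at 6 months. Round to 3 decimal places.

PN ≈ 0.226

Let p₁ = 0.133, p₀ = 0.103.
Under exogeneity and monotonicity, PN = (p₁ − p₀) / p₁.
PN = (0.133 − 0.103) / 0.133 = 0.03 / 0.133 ≈ 0.2256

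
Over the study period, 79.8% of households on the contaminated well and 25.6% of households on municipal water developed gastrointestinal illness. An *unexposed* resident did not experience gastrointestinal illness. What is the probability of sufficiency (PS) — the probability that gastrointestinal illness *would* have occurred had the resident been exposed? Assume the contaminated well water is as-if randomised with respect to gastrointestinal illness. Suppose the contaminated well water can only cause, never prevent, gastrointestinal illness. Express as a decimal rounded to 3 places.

PS ≈ 0.728

p₁ = 0.798, p₀ = 0.256.
Under exogeneity and monotonicity, PS = (p₁ − p₀) / (1 − p₀).
PS = (0.798 − 0.256) / (1 − 0.256) = 0.542 / 0.744 ≈ 0.7285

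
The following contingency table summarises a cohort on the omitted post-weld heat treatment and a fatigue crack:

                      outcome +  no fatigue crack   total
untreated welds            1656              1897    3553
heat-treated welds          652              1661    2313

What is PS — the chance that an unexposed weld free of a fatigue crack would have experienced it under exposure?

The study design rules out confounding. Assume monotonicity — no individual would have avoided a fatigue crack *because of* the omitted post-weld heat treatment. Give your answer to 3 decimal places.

PS ≈ 0.257

p₁ = P(outcome | exposed) = 1656/3553 = 0.46608
p₀ = P(outcome | unexposed) = 652/2313 = 0.28188
Under exogeneity and monotonicity, PS = (p₁ − p₀) / (1 − p₀).
PS = (0.46608 − 0.28188) / (1 − 0.28188) = 0.1842 / 0.71812 ≈ 0.2565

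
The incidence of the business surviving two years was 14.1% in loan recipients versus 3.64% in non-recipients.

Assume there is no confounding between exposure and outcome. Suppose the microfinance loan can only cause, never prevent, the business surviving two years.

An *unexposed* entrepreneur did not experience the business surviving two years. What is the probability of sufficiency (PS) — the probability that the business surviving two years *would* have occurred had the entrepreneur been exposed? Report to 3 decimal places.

PS ≈ 0.109

p₁ = 0.141, p₀ = 0.0364.
Under exogeneity and monotonicity, PS = (p₁ − p₀) / (1 − p₀).
PS = (0.141 − 0.0364) / (1 − 0.0364) = 0.1046 / 0.9636 ≈ 0.1086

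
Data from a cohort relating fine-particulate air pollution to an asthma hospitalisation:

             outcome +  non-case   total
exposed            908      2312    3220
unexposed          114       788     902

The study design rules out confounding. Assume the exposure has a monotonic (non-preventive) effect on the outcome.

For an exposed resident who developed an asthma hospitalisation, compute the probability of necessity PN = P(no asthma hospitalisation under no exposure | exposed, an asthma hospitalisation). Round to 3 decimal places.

p₁ = P(outcome | exposed) = 908/3220 = 0.28199
p₀ = P(outcome | unexposed) = 114/902 = 0.12639
Under exogeneity and monotonicity, PN = (p₁ − p₀)/p₁.
PN = (0.28199 − 0.12639) / 0.28199 ≈ 0.5518

PN ≈ 0.552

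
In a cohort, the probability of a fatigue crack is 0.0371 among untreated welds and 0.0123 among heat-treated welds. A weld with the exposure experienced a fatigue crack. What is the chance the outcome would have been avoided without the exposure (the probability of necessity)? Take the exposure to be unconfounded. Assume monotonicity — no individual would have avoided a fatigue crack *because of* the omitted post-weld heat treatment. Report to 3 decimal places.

PN ≈ 0.668

Let p₁ = 0.0371, p₀ = 0.0123.
Under exogeneity and monotonicity, PN = (p₁ − p₀) / p₁.
PN = (0.0371 − 0.0123) / 0.0371 = 0.0248 / 0.0371 ≈ 0.6685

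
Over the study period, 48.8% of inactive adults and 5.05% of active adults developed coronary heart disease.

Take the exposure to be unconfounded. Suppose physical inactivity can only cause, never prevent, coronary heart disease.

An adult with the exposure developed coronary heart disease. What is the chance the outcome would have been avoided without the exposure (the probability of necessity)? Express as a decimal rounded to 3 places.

p₁ = 0.488, p₀ = 0.0505.
Under exogeneity and monotonicity, PN = (p₁ − p₀) / p₁.
PN = (0.488 − 0.0505) / 0.488 = 0.4375 / 0.488 ≈ 0.8965

PN ≈ 0.897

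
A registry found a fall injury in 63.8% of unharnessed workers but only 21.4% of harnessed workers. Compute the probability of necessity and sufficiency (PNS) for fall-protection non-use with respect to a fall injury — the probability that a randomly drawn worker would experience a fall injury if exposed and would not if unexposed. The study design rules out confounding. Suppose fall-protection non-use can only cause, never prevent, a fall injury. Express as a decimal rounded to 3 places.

p₁ = 0.638, p₀ = 0.214.
Under exogeneity and monotonicity, PNS = p₁ − p₀.
PNS = 0.638 − 0.214 = 0.424

PNS ≈ 0.424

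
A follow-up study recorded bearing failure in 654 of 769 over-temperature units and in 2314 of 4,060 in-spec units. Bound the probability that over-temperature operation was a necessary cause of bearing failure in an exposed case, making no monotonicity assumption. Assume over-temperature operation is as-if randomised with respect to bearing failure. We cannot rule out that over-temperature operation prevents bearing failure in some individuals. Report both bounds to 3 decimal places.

p₁ = P(outcome | exposed) = 654/769 = 0.85046
p₀ = P(outcome | unexposed) = 2314/4060 = 0.56995
Under exogeneity alone the bounds on PN are max{0,(p₁−p₀)/p₁} ≤ PN ≤ min{1,(1−p₀)/p₁}.
  lower = (p₁ − p₀)/p₁ = 0.2805 / 0.85046 ≈ 0.3298
  upper = min{1, (1 − p₀)/p₁} = 0.43005 / 0.85046 ≈ 0.5057

0.330 ≤ PN ≤ 0.506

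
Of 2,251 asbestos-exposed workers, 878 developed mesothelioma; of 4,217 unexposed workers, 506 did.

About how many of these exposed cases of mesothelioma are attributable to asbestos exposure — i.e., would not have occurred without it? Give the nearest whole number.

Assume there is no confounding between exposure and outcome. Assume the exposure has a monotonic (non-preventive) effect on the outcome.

about 608 cases

p₁ = P(outcome | exposed) = 878/2251 = 0.39005
p₀ = P(outcome | unexposed) = 506/4217 = 0.11999
PN = (p₁ − p₀)/p₁ = (0.39005 − 0.11999) / 0.39005 ≈ 0.69237.
Attributable cases ≈ PN × (exposed cases) = 0.69237 × 878 ≈ 607.90.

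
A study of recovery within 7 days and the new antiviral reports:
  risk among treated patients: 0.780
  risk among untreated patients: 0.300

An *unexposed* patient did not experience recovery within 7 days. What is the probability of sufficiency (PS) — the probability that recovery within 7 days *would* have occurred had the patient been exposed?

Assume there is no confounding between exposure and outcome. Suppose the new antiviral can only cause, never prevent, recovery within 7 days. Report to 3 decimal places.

PS ≈ 0.686

Let p₁ = 0.78, p₀ = 0.3.
Under exogeneity and monotonicity, PS = (p₁ − p₀) / (1 − p₀).
PS = (0.78 − 0.3) / (1 − 0.3) = 0.48 / 0.7 ≈ 0.6857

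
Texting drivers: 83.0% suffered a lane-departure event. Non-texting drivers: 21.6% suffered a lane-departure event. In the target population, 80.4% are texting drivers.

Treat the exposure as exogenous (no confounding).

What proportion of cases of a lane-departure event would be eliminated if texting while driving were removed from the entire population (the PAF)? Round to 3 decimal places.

PAF ≈ 0.696

p₁ = 0.83, p₀ = 0.216.
Overall risk P(Y=1) = π·p₁ + (1−π)·p₀ = 0.804×0.83 + 0.196×0.216 = 0.70966.
Under exogeneity, PAF = [P(Y=1) − p₀] / P(Y=1).
PAF = (0.70966 − 0.216) / 0.70966 ≈ 0.6956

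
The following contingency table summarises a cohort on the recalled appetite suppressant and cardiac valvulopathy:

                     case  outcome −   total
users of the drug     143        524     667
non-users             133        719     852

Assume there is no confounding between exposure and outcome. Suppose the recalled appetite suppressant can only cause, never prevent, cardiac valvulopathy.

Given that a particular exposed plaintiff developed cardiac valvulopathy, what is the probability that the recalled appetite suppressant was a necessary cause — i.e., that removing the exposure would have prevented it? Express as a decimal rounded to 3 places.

p₁ = P(outcome | exposed) = 143/667 = 0.21439
p₀ = P(outcome | unexposed) = 133/852 = 0.1561
Under exogeneity and monotonicity, PN = (p₁ − p₀) / p₁.
PN = (0.21439 − 0.1561) / 0.21439 = 0.05829 / 0.21439 ≈ 0.2719

PN ≈ 0.272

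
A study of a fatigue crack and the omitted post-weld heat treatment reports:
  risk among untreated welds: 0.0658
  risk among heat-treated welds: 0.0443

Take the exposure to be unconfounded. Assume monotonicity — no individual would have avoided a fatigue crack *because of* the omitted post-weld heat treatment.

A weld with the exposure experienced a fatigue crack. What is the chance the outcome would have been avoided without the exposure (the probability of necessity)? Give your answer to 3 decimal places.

PN ≈ 0.327

Let p₁ = 0.0658, p₀ = 0.0443.
Under exogeneity and monotonicity, PN = (p₁ − p₀) / p₁.
PN = (0.0658 − 0.0443) / 0.0658 = 0.0215 / 0.0658 ≈ 0.3267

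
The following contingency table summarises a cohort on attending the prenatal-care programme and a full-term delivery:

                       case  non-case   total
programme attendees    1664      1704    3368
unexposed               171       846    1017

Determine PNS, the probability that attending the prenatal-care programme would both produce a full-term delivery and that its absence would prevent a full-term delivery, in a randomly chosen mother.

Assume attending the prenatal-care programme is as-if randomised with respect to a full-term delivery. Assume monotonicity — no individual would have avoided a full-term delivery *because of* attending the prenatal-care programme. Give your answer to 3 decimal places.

p₁ = P(outcome | exposed) = 1664/3368 = 0.49406
p₀ = P(outcome | unexposed) = 171/1017 = 0.16814
Under exogeneity and monotonicity, PNS = p₁ − p₀.
PNS = 0.49406 − 0.16814 = 0.32592

PNS ≈ 0.326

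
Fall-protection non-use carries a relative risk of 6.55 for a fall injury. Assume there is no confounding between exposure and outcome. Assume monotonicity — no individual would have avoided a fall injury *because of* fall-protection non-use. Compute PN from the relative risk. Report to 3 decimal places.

PN ≈ 0.847

Under exogeneity and monotonicity, PN = (RR − 1) / RR = 1 − 1/RR.
PN = (6.55 − 1) / 6.55 = 5.55 / 6.55 ≈ 0.8473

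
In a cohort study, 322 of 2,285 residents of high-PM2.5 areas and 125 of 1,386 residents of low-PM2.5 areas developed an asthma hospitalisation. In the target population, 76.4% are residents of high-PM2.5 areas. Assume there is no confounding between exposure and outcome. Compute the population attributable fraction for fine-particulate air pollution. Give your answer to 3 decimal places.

p₁ = P(outcome | exposed) = 322/2285 = 0.14092
p₀ = P(outcome | unexposed) = 125/1386 = 0.090188
Overall risk P(Y=1) = π·p₁ + (1−π)·p₀ = 0.764×0.14092 + 0.236×0.090188 = 0.12895.
Under exogeneity, PAF = [P(Y=1) − p₀] / P(Y=1).
PAF = (0.12895 − 0.090188) / 0.12895 ≈ 0.3006

PAF ≈ 0.301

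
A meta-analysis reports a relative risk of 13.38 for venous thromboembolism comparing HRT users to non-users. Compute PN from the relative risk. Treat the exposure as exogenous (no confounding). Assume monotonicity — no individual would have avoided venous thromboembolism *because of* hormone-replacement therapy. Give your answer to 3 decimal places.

Under exogeneity and monotonicity, PN = (RR − 1) / RR = 1 − 1/RR.
PN = (13.38 − 1) / 13.38 = 12.38 / 13.38 ≈ 0.9253

PN ≈ 0.925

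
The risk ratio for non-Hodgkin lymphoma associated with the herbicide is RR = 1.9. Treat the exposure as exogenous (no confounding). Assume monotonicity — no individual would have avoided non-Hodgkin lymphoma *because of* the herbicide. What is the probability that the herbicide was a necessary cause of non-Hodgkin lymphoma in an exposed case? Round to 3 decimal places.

PN ≈ 0.474

Under exogeneity and monotonicity, PN = (RR − 1) / RR = 1 − 1/RR.
PN = (1.9 − 1) / 1.9 = 0.9 / 1.9 ≈ 0.4737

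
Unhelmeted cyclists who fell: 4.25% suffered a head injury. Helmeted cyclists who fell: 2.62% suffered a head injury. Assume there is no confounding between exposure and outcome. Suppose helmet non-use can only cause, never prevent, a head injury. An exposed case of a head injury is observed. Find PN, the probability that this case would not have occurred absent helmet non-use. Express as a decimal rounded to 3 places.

p₁ = 0.0425, p₀ = 0.0262.
Under exogeneity and monotonicity, PN = (p₁ − p₀) / p₁.
PN = (0.0425 − 0.0262) / 0.0425 = 0.0163 / 0.0425 ≈ 0.3835

PN ≈ 0.384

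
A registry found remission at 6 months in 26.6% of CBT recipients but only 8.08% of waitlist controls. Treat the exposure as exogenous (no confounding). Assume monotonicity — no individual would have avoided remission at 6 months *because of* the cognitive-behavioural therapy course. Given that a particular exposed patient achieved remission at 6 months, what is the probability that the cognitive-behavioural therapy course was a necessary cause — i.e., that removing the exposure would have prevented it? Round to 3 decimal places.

PN ≈ 0.696

p₁ = 0.266, p₀ = 0.0808.
Under exogeneity and monotonicity, PN = (p₁ − p₀) / p₁.
PN = (0.266 − 0.0808) / 0.266 = 0.1852 / 0.266 ≈ 0.6962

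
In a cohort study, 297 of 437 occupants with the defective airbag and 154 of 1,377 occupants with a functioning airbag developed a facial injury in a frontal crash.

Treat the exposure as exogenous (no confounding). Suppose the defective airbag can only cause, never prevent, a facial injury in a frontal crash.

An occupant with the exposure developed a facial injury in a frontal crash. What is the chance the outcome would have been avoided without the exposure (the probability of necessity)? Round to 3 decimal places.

PN ≈ 0.835

p₁ = P(outcome | exposed) = 297/437 = 0.67963
p₀ = P(outcome | unexposed) = 154/1377 = 0.11184
Under exogeneity and monotonicity, PN = (p₁ − p₀) / p₁.
PN = (0.67963 − 0.11184) / 0.67963 = 0.5678 / 0.67963 ≈ 0.8354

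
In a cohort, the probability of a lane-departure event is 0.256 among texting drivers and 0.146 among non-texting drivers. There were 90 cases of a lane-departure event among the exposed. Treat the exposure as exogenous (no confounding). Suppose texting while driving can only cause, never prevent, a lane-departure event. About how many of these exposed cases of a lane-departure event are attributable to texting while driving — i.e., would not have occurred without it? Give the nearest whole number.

about 39 cases

Let p₁ = 0.256, p₀ = 0.146.
PN = (p₁ − p₀)/p₁ = (0.256 − 0.146) / 0.256 ≈ 0.42969.
Attributable cases ≈ PN × (exposed cases) = 0.42969 × 90 ≈ 38.67.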